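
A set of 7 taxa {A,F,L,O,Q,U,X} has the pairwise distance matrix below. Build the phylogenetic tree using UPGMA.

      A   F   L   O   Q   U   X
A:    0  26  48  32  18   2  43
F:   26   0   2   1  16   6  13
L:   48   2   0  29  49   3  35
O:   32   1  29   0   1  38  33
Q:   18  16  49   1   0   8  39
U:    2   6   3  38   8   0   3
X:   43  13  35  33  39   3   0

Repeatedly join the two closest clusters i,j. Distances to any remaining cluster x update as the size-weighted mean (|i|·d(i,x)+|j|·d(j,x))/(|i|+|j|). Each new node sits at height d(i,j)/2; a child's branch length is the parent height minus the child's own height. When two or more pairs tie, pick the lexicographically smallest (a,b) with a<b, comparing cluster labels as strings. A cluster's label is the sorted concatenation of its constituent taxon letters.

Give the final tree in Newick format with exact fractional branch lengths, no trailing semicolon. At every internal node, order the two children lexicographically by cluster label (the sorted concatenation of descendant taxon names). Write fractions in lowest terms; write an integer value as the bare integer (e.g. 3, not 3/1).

((((A:1,U:1):29/3,((F:1/2,O:1/2):15/4,Q:17/4):77/12):73/30,L:131/10):11/15,X:83/6)

iteration 1: select F,O (d=1); attach at lengths (1/2, 1/2); label the merged cluster FO
  updated: d(A,FO)=29, d(FO,L)=31/2, d(FO,Q)=17/2, d(FO,U)=22, d(FO,X)=23
iteration 2: select A,U (d=2); attach at lengths (1, 1); label the merged cluster AU
  updated: d(AU,FO)=51/2, d(AU,L)=51/2, d(AU,Q)=13, d(AU,X)=23
iteration 3: select FO,Q (d=17/2); attach at lengths (15/4, 17/4); label the merged cluster FOQ
  updated: d(AU,FOQ)=64/3, d(FOQ,L)=80/3, d(FOQ,X)=85/3
iteration 4: select AU,FOQ (d=64/3); attach at lengths (29/3, 77/12); label the merged cluster AFOQU
  updated: d(AFOQU,L)=131/5, d(AFOQU,X)=131/5
iteration 5: select AFOQU,L (d=131/5); attach at lengths (73/30, 131/10); label the merged cluster AFLOQU
  updated: d(AFLOQU,X)=83/3
iteration 6: select AFLOQU,X (d=83/3); attach at lengths (11/15, 83/6); label the merged cluster AFLOQUX
final tree: ((((A:1,U:1):29/3,((F:1/2,O:1/2):15/4,Q:17/4):77/12):73/30,L:131/10):11/15,X:83/6)
total length: 3431/60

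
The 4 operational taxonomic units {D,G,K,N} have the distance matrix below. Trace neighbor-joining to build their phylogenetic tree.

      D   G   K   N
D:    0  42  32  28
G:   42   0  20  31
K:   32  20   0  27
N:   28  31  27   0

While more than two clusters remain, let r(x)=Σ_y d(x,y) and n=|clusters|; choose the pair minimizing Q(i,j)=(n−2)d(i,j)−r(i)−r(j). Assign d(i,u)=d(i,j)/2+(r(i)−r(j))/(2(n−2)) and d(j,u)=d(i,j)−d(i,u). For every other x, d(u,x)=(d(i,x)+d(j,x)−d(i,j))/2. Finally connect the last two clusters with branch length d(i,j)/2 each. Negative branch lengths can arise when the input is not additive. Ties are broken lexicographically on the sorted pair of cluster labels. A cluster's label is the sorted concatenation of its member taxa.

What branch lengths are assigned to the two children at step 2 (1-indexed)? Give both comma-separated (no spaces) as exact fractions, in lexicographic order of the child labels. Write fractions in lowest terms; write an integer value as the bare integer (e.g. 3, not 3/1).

9,27/2

1. join D+N (d=28, Q=-132) ⇒ DN; edges |D|=18, |N|=10
  updated: d(DN,G)=45/2, d(DN,K)=31/2
2. join DN+G (d=45/2, Q=-58) ⇒ DGN; edges |DN|=9, |G|=27/2
  updated: d(DGN,K)=13/2
3. join DGN+K (d=13/2) ⇒ DGKN; edges |DGN|=13/4, |K|=13/4
final tree: (((D:18,N:10):9,G:27/2):13/4,K:13/4)
total length: 57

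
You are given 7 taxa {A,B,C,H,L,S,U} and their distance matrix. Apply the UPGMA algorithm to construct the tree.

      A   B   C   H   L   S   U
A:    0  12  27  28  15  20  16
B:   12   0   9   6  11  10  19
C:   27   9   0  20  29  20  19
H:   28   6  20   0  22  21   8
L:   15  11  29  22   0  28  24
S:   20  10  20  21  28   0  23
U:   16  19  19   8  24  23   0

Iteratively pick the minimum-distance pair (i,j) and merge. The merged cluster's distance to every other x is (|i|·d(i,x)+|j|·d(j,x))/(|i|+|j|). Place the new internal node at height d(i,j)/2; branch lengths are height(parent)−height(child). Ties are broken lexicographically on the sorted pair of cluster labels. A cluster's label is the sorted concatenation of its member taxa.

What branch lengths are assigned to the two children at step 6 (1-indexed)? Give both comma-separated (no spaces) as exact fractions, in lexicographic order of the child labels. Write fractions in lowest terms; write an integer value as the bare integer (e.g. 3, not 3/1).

67/20,8/5

step 1: merge (B,H) at d=6; branch lengths B→3, H→3; new cluster BH
  updated: d(A,BH)=20, d(BH,C)=29/2, d(BH,L)=33/2, d(BH,S)=31/2, d(BH,U)=27/2
step 2: merge (BH,U) at d=27/2; branch lengths BH→15/4, U→27/4; new cluster BHU
  updated: d(A,BHU)=56/3, d(BHU,C)=16, d(BHU,L)=19, d(BHU,S)=18
step 3: merge (A,L) at d=15; branch lengths A→15/2, L→15/2; new cluster AL
  updated: d(AL,BHU)=113/6, d(AL,C)=28, d(AL,S)=24
step 4: merge (BHU,C) at d=16; branch lengths BHU→5/4, C→8; new cluster BCHU
  updated: d(AL,BCHU)=169/8, d(BCHU,S)=37/2
step 5: merge (BCHU,S) at d=37/2; branch lengths BCHU→5/4, S→37/4; new cluster BCHSU
  updated: d(AL,BCHSU)=217/10
step 6: merge (AL,BCHSU) at d=217/10; branch lengths AL→67/20, BCHSU→8/5; new cluster ABCHLSU
final tree: ((A:15/2,L:15/2):67/20,((((B:3,H:3):15/4,U:27/4):5/4,C:8):5/4,S:37/4):8/5)
total length: 281/5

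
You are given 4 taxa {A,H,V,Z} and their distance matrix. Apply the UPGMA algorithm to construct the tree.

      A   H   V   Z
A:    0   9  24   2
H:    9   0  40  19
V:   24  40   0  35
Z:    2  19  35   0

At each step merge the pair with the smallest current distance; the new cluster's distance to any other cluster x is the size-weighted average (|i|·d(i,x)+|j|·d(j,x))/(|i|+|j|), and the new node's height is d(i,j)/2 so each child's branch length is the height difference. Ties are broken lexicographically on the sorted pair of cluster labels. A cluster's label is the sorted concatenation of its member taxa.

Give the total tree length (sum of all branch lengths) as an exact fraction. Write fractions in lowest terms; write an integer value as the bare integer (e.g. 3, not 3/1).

41

iteration 1: select A,Z (d=2); attach at lengths (1, 1); label the merged cluster AZ
  updated: d(AZ,H)=14, d(AZ,V)=59/2
iteration 2: select AZ,H (d=14); attach at lengths (6, 7); label the merged cluster AHZ
  updated: d(AHZ,V)=33
iteration 3: select AHZ,V (d=33); attach at lengths (19/2, 33/2); label the merged cluster AHVZ
final tree: (((A:1,Z:1):6,H:7):19/2,V:33/2)
total length: 41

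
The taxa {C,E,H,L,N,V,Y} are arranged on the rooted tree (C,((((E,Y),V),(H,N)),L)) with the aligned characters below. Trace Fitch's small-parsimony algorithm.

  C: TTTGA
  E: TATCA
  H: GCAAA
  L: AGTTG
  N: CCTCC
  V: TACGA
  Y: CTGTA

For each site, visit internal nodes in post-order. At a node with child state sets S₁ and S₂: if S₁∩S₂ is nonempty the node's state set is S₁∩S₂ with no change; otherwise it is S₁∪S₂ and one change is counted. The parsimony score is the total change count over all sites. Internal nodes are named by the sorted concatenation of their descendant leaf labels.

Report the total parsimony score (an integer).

18

EY@0: {T} ∪ {C} = {C,T} (union, +1)
EVY@0: {C,T} ∩ {T} = {T} (intersection, +0)
HN@0: {G} ∪ {C} = {C,G} (union, +1)
EHNVY@0: {T} ∪ {C,G} = {C,G,T} (union, +1)
EHLNVY@0: {C,G,T} ∪ {A} = {A,C,G,T} (union, +1)
CEHLNVY@0: {T} ∩ {A,C,G,T} = {T} (intersection, +0)
EY@1: {A} ∪ {T} = {A,T} (union, +1)
EVY@1: {A,T} ∩ {A} = {A} (intersection, +0)
HN@1: {C} ∩ {C} = {C} (intersection, +0)
EHNVY@1: {A} ∪ {C} = {A,C} (union, +1)
EHLNVY@1: {A,C} ∪ {G} = {A,C,G} (union, +1)
CEHLNVY@1: {T} ∪ {A,C,G} = {A,C,G,T} (union, +1)
EY@2: {T} ∪ {G} = {G,T} (union, +1)
EVY@2: {G,T} ∪ {C} = {C,G,T} (union, +1)
HN@2: {A} ∪ {T} = {A,T} (union, +1)
EHNVY@2: {C,G,T} ∩ {A,T} = {T} (intersection, +0)
EHLNVY@2: {T} ∩ {T} = {T} (intersection, +0)
CEHLNVY@2: {T} ∩ {T} = {T} (intersection, +0)
EY@3: {C} ∪ {T} = {C,T} (union, +1)
EVY@3: {C,T} ∪ {G} = {C,G,T} (union, +1)
HN@3: {A} ∪ {C} = {A,C} (union, +1)
EHNVY@3: {C,G,T} ∩ {A,C} = {C} (intersection, +0)
EHLNVY@3: {C} ∪ {T} = {C,T} (union, +1)
CEHLNVY@3: {G} ∪ {C,T} = {C,G,T} (union, +1)
EY@4: {A} ∩ {A} = {A} (intersection, +0)
EVY@4: {A} ∩ {A} = {A} (intersection, +0)
HN@4: {A} ∪ {C} = {A,C} (union, +1)
EHNVY@4: {A} ∩ {A,C} = {A} (intersection, +0)
EHLNVY@4: {A} ∪ {G} = {A,G} (union, +1)
CEHLNVY@4: {A} ∩ {A,G} = {A} (intersection, +0)
per-site changes: [4, 4, 3, 5, 2]; total = 18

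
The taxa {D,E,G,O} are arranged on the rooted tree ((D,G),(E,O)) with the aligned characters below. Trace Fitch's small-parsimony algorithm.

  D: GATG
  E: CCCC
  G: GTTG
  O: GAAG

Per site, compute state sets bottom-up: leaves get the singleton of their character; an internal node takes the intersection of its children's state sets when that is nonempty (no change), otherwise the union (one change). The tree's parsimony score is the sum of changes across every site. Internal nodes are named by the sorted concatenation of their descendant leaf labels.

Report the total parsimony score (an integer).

6

DG@0: {G} ∩ {G} = {G} (intersection, +0)
EO@0: {C} ∪ {G} = {C,G} (union, +1)
DEGO@0: {G} ∩ {C,G} = {G} (intersection, +0)
DG@1: {A} ∪ {T} = {A,T} (union, +1)
EO@1: {C} ∪ {A} = {A,C} (union, +1)
DEGO@1: {A,T} ∩ {A,C} = {A} (intersection, +0)
DG@2: {T} ∩ {T} = {T} (intersection, +0)
EO@2: {C} ∪ {A} = {A,C} (union, +1)
DEGO@2: {T} ∪ {A,C} = {A,C,T} (union, +1)
DG@3: {G} ∩ {G} = {G} (intersection, +0)
EO@3: {C} ∪ {G} = {C,G} (union, +1)
DEGO@3: {G} ∩ {C,G} = {G} (intersection, +0)
per-site changes: [1, 2, 2, 1]; total = 6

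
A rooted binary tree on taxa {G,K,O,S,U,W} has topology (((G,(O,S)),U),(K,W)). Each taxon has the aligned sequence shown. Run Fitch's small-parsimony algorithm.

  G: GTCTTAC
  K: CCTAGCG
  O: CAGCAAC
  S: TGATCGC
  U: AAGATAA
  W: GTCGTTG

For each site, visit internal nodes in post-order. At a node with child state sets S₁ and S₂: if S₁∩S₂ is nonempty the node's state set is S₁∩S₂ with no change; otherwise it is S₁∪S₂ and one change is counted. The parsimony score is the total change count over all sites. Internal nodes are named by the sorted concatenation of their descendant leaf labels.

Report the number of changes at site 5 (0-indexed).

3

site 0, node OS: O={C} ∪ S={T} → {C,T} (+1)
site 0, node GOS: G={G} ∪ OS={C,T} → {C,G,T} (+1)
site 0, node GOSU: GOS={C,G,T} ∪ U={A} → {A,C,G,T} (+1)
site 0, node KW: K={C} ∪ W={G} → {C,G} (+1)
site 0, node GKOSUW: GOSU={A,C,G,T} ∩ KW={C,G} → {C,G} (+0)
site 1, node OS: O={A} ∪ S={G} → {A,G} (+1)
site 1, node GOS: G={T} ∪ OS={A,G} → {A,G,T} (+1)
site 1, node GOSU: GOS={A,G,T} ∩ U={A} → {A} (+0)
site 1, node KW: K={C} ∪ W={T} → {C,T} (+1)
site 1, node GKOSUW: GOSU={A} ∪ KW={C,T} → {A,C,T} (+1)
site 2, node OS: O={G} ∪ S={A} → {A,G} (+1)
site 2, node GOS: G={C} ∪ OS={A,G} → {A,C,G} (+1)
site 2, node GOSU: GOS={A,C,G} ∩ U={G} → {G} (+0)
site 2, node KW: K={T} ∪ W={C} → {C,T} (+1)
site 2, node GKOSUW: GOSU={G} ∪ KW={C,T} → {C,G,T} (+1)
site 3, node OS: O={C} ∪ S={T} → {C,T} (+1)
site 3, node GOS: G={T} ∩ OS={C,T} → {T} (+0)
site 3, node GOSU: GOS={T} ∪ U={A} → {A,T} (+1)
site 3, node KW: K={A} ∪ W={G} → {A,G} (+1)
site 3, node GKOSUW: GOSU={A,T} ∩ KW={A,G} → {A} (+0)
site 4, node OS: O={A} ∪ S={C} → {A,C} (+1)
site 4, node GOS: G={T} ∪ OS={A,C} → {A,C,T} (+1)
site 4, node GOSU: GOS={A,C,T} ∩ U={T} → {T} (+0)
site 4, node KW: K={G} ∪ W={T} → {G,T} (+1)
site 4, node GKOSUW: GOSU={T} ∩ KW={G,T} → {T} (+0)
site 5, node OS: O={A} ∪ S={G} → {A,G} (+1)
site 5, node GOS: G={A} ∩ OS={A,G} → {A} (+0)
site 5, node GOSU: GOS={A} ∩ U={A} → {A} (+0)
site 5, node KW: K={C} ∪ W={T} → {C,T} (+1)
site 5, node GKOSUW: GOSU={A} ∪ KW={C,T} → {A,C,T} (+1)
site 6, node OS: O={C} ∩ S={C} → {C} (+0)
site 6, node GOS: G={C} ∩ OS={C} → {C} (+0)
site 6, node GOSU: GOS={C} ∪ U={A} → {A,C} (+1)
site 6, node KW: K={G} ∩ W={G} → {G} (+0)
site 6, node GKOSUW: GOSU={A,C} ∪ KW={G} → {A,C,G} (+1)
per-site changes: [4, 4, 4, 3, 3, 3, 2]; total = 23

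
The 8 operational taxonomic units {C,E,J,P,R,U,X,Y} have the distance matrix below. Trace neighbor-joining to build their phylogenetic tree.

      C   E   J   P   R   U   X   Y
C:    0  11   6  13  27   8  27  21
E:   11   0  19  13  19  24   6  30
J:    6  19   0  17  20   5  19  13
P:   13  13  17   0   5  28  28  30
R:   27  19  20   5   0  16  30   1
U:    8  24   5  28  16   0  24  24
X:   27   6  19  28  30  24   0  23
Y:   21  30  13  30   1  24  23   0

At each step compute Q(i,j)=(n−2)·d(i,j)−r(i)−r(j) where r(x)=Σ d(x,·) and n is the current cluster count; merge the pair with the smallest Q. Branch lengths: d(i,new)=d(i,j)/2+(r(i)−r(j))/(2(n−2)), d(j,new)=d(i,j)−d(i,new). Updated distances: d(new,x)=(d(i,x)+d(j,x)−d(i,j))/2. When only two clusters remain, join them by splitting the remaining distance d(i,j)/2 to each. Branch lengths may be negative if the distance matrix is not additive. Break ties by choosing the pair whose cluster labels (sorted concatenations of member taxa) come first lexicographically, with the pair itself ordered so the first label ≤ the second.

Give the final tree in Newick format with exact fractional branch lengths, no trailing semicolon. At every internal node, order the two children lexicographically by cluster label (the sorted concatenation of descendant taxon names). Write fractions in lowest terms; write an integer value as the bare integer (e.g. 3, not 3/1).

step 1: merge (R,Y) at d=1, Q=-254; branch lengths R→-3/2, Y→5/2; new cluster RY
  updated: d(C,RY)=47/2, d(E,RY)=24, d(J,RY)=16, d(P,RY)=17, d(RY,U)=39/2, d(RY,X)=26
step 2: merge (E,X) at d=6, Q=-197; branch lengths E→-3/10, X→63/10; new cluster EX
  updated: d(C,EX)=16, d(EX,J)=16, d(EX,P)=35/2, d(EX,RY)=22, d(EX,U)=21
step 3: merge (P,RY) at d=17, Q=-245/2; branch lengths P→125/16, RY→147/16; new cluster PRY
  updated: d(C,PRY)=39/4, d(EX,PRY)=45/4, d(J,PRY)=8, d(PRY,U)=61/4
step 4: merge (EX,PRY) at d=45/4, Q=-299/4; branch lengths EX→215/24, PRY→55/24; new cluster EPRXY
  updated: d(C,EPRXY)=29/4, d(EPRXY,J)=51/8, d(EPRXY,U)=25/2
step 5: merge (C,EPRXY) at d=29/4, Q=-263/8; branch lengths C→77/32, EPRXY→155/32; new cluster CEPRXY
  updated: d(CEPRXY,J)=41/16, d(CEPRXY,U)=53/8
step 6: merge (CEPRXY,J) at d=41/16, Q=-227/16; branch lengths CEPRXY→67/32, J→15/32; new cluster CEJPRXY
  updated: d(CEJPRXY,U)=145/32
step 7: merge (CEJPRXY,U) at d=145/32; branch lengths CEJPRXY→145/64, U→145/64; new cluster CEJPRUXY
final tree: (((C:77/32,((E:-3/10,X:63/10):215/24,(P:125/16,(R:-3/2,Y:5/2):147/16):55/24):155/32):67/32,J:15/32):145/64,U:145/64)
total length: 1587/32

(((C:77/32,((E:-3/10,X:63/10):215/24,(P:125/16,(R:-3/2,Y:5/2):147/16):55/24):155/32):67/32,J:15/32):145/64,U:145/64)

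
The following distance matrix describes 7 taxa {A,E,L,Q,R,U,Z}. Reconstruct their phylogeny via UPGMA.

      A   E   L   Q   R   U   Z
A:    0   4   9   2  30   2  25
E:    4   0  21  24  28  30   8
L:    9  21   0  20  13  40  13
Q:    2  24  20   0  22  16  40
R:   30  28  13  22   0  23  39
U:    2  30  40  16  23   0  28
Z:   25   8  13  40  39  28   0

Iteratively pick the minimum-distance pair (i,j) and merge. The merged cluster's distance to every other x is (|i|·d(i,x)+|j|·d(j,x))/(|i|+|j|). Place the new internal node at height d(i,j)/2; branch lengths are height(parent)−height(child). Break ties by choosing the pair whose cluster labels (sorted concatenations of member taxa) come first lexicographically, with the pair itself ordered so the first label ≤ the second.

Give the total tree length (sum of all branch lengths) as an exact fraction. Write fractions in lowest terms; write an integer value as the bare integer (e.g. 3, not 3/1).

266/5

1. join A+Q (d=2) ⇒ AQ; edges |A|=1, |Q|=1
  updated: d(AQ,E)=14, d(AQ,L)=29/2, d(AQ,R)=26, d(AQ,U)=9, d(AQ,Z)=65/2
2. join E+Z (d=8) ⇒ EZ; edges |E|=4, |Z|=4
  updated: d(AQ,EZ)=93/4, d(EZ,L)=17, d(EZ,R)=67/2, d(EZ,U)=29
3. join AQ+U (d=9) ⇒ AQU; edges |AQ|=7/2, |U|=9/2
  updated: d(AQU,EZ)=151/6, d(AQU,L)=23, d(AQU,R)=25
4. join L+R (d=13) ⇒ LR; edges |L|=13/2, |R|=13/2
  updated: d(AQU,LR)=24, d(EZ,LR)=101/4
5. join AQU+LR (d=24) ⇒ ALQRU; edges |AQU|=15/2, |LR|=11/2
  updated: d(ALQRU,EZ)=126/5
6. join ALQRU+EZ (d=126/5) ⇒ AELQRUZ; edges |ALQRU|=3/5, |EZ|=43/5
final tree: ((((A:1,Q:1):7/2,U:9/2):15/2,(L:13/2,R:13/2):11/2):3/5,(E:4,Z:4):43/5)
total length: 266/5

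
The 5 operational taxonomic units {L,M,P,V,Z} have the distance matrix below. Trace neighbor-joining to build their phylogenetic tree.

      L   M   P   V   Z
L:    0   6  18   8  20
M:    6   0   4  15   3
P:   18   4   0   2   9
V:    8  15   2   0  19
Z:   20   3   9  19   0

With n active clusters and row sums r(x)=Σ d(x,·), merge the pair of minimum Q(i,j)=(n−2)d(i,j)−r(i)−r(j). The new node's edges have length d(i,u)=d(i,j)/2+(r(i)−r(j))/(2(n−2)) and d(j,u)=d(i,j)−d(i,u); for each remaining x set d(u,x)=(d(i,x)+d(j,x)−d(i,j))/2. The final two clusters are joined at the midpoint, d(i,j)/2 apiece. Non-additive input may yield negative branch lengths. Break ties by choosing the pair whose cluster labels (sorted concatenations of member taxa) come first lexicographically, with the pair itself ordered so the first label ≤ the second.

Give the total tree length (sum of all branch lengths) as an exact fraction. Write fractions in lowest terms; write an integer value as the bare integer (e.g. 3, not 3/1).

step 1: merge (L,V) at d=8, Q=-72; branch lengths L→16/3, V→8/3; new cluster LV
  updated: d(LV,M)=13/2, d(LV,P)=6, d(LV,Z)=31/2
step 2: merge (LV,P) at d=6, Q=-35; branch lengths LV→21/4, P→3/4; new cluster LPV
  updated: d(LPV,M)=9/4, d(LPV,Z)=37/4
step 3: merge (LPV,M) at d=9/4, Q=-29/2; branch lengths LPV→17/4, M→-2; new cluster LMPV
  updated: d(LMPV,Z)=5
step 4: merge (LMPV,Z) at d=5; branch lengths LMPV→5/2, Z→5/2; new cluster LMPVZ
final tree: ((((L:16/3,V:8/3):21/4,P:3/4):17/4,M:-2):5/2,Z:5/2)
total length: 85/4

85/4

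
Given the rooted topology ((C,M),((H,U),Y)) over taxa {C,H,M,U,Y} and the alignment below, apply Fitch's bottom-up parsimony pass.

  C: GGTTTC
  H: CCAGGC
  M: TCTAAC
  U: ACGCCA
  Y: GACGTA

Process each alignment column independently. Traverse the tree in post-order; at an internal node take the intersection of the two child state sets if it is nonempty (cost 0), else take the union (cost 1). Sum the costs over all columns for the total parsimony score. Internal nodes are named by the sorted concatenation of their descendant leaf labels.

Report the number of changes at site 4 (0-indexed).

3

site 0, node CM: C={G} ∪ M={T} → {G,T} (+1)
site 0, node HU: H={C} ∪ U={A} → {A,C} (+1)
site 0, node HUY: HU={A,C} ∪ Y={G} → {A,C,G} (+1)
site 0, node CHMUY: CM={G,T} ∩ HUY={A,C,G} → {G} (+0)
site 1, node CM: C={G} ∪ M={C} → {C,G} (+1)
site 1, node HU: H={C} ∩ U={C} → {C} (+0)
site 1, node HUY: HU={C} ∪ Y={A} → {A,C} (+1)
site 1, node CHMUY: CM={C,G} ∩ HUY={A,C} → {C} (+0)
site 2, node CM: C={T} ∩ M={T} → {T} (+0)
site 2, node HU: H={A} ∪ U={G} → {A,G} (+1)
site 2, node HUY: HU={A,G} ∪ Y={C} → {A,C,G} (+1)
site 2, node CHMUY: CM={T} ∪ HUY={A,C,G} → {A,C,G,T} (+1)
site 3, node CM: C={T} ∪ M={A} → {A,T} (+1)
site 3, node HU: H={G} ∪ U={C} → {C,G} (+1)
site 3, node HUY: HU={C,G} ∩ Y={G} → {G} (+0)
site 3, node CHMUY: CM={A,T} ∪ HUY={G} → {A,G,T} (+1)
site 4, node CM: C={T} ∪ M={A} → {A,T} (+1)
site 4, node HU: H={G} ∪ U={C} → {C,G} (+1)
site 4, node HUY: HU={C,G} ∪ Y={T} → {C,G,T} (+1)
site 4, node CHMUY: CM={A,T} ∩ HUY={C,G,T} → {T} (+0)
site 5, node CM: C={C} ∩ M={C} → {C} (+0)
site 5, node HU: H={C} ∪ U={A} → {A,C} (+1)
site 5, node HUY: HU={A,C} ∩ Y={A} → {A} (+0)
site 5, node CHMUY: CM={C} ∪ HUY={A} → {A,C} (+1)
per-site changes: [3, 2, 3, 3, 3, 2]; total = 16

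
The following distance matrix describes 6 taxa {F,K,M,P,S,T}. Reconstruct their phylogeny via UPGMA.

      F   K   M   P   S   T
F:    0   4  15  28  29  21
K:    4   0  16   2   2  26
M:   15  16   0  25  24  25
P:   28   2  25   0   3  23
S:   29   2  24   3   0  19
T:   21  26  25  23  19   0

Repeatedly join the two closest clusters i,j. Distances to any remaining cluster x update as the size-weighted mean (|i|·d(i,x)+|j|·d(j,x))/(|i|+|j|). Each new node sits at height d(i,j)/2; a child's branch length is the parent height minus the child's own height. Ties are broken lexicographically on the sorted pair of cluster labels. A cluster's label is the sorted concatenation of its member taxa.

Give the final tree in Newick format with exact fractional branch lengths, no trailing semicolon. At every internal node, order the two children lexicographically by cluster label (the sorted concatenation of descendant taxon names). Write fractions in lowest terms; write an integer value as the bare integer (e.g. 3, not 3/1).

step 1: merge (K,P) at d=2; branch lengths K→1, P→1; new cluster KP
  updated: d(F,KP)=16, d(KP,M)=41/2, d(KP,S)=5/2, d(KP,T)=49/2
step 2: merge (KP,S) at d=5/2; branch lengths KP→1/4, S→5/4; new cluster KPS
  updated: d(F,KPS)=61/3, d(KPS,M)=65/3, d(KPS,T)=68/3
step 3: merge (F,M) at d=15; branch lengths F→15/2, M→15/2; new cluster FM
  updated: d(FM,KPS)=21, d(FM,T)=23
step 4: merge (FM,KPS) at d=21; branch lengths FM→3, KPS→37/4; new cluster FKMPS
  updated: d(FKMPS,T)=114/5
step 5: merge (FKMPS,T) at d=114/5; branch lengths FKMPS→9/10, T→57/5; new cluster FKMPST
final tree: (((F:15/2,M:15/2):3,((K:1,P:1):1/4,S:5/4):37/4):9/10,T:57/5)
total length: 861/20

(((F:15/2,M:15/2):3,((K:1,P:1):1/4,S:5/4):37/4):9/10,T:57/5)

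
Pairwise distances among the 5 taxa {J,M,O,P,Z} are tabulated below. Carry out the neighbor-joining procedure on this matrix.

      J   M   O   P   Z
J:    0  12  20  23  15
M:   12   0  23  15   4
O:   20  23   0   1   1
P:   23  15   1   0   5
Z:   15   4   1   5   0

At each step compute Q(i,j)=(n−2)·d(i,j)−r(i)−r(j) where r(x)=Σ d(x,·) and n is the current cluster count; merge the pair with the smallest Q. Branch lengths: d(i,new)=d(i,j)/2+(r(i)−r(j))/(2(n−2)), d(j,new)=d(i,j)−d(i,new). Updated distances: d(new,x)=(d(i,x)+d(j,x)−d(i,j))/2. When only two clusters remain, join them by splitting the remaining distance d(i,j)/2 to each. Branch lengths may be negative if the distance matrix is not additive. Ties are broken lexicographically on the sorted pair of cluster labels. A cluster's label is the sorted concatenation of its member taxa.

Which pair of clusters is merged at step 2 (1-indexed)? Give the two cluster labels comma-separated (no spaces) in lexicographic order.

JM,Z

iteration 1: select J,M (d=12, Q=-88); attach at lengths (26/3, 10/3); label the merged cluster JM
  updated: d(JM,O)=31/2, d(JM,P)=13, d(JM,Z)=7/2
iteration 2: select JM,Z (d=7/2, Q=-69/2); attach at lengths (59/8, -31/8); label the merged cluster JMZ
  updated: d(JMZ,O)=13/2, d(JMZ,P)=29/4
iteration 3: select JMZ,O (d=13/2, Q=-59/4); attach at lengths (51/8, 1/8); label the merged cluster JMOZ
  updated: d(JMOZ,P)=7/8
iteration 4: select JMOZ,P (d=7/8); attach at lengths (7/16, 7/16); label the merged cluster JMOPZ
final tree: ((((J:26/3,M:10/3):59/8,Z:-31/8):51/8,O:1/8):7/16,P:7/16)
total length: 183/8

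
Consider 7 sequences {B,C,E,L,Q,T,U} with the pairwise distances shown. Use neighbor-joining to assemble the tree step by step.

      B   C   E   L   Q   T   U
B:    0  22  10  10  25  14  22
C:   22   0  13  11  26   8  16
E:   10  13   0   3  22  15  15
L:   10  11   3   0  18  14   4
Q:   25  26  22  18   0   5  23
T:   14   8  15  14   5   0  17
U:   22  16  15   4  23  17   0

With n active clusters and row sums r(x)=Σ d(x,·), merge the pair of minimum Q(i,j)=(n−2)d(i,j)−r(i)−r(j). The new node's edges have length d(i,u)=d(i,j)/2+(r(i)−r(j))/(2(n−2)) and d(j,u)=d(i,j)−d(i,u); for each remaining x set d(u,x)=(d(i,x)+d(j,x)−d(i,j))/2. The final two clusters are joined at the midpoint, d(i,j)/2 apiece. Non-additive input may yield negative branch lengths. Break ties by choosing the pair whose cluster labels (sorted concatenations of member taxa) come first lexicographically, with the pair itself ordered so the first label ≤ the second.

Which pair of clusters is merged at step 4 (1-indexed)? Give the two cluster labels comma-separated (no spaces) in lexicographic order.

BE,LU

1. join Q+T (d=5, Q=-167) ⇒ QT; edges |Q|=71/10, |T|=-21/10
  updated: d(B,QT)=17, d(C,QT)=29/2, d(E,QT)=16, d(L,QT)=27/2, d(QT,U)=35/2
2. join L+U (d=4, Q=-100) ⇒ LU; edges |L|=-17/8, |U|=49/8
  updated: d(B,LU)=14, d(C,LU)=23/2, d(E,LU)=7, d(LU,QT)=27/2
3. join B+E (d=10, Q=-79) ⇒ BE; edges |B|=47/6, |E|=13/6
  updated: d(BE,C)=25/2, d(BE,LU)=11/2, d(BE,QT)=23/2
4. join BE+LU (d=11/2, Q=-49) ⇒ BELU; edges |BE|=5/2, |LU|=3
  updated: d(BELU,C)=37/4, d(BELU,QT)=39/4
5. join BELU+C (d=37/4, Q=-67/2) ⇒ BCELU; edges |BELU|=9/4, |C|=7
  updated: d(BCELU,QT)=15/2
6. join BCELU+QT (d=15/2) ⇒ BCELQTU; edges |BCELU|=15/4, |QT|=15/4
final tree: ((((B:47/6,E:13/6):5/2,(L:-17/8,U:49/8):3):9/4,C:7):15/4,(Q:71/10,T:-21/10):15/4)
total length: 165/4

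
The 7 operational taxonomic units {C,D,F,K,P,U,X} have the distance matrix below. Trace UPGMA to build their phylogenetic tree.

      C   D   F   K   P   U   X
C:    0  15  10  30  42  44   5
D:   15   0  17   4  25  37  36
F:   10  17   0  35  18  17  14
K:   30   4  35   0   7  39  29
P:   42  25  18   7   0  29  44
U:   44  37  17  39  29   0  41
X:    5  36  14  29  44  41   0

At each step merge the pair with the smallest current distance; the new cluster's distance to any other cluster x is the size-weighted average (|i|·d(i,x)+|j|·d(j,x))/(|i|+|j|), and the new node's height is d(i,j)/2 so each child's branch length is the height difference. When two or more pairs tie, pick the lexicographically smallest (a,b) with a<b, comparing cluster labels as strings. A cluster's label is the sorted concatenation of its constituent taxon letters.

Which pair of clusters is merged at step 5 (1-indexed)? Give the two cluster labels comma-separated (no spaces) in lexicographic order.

CFX,DKP

1. join D+K (d=4) ⇒ DK; edges |D|=2, |K|=2
  updated: d(C,DK)=45/2, d(DK,F)=26, d(DK,P)=16, d(DK,U)=38, d(DK,X)=65/2
2. join C+X (d=5) ⇒ CX; edges |C|=5/2, |X|=5/2
  updated: d(CX,DK)=55/2, d(CX,F)=12, d(CX,P)=43, d(CX,U)=85/2
3. join CX+F (d=12) ⇒ CFX; edges |CX|=7/2, |F|=6
  updated: d(CFX,DK)=27, d(CFX,P)=104/3, d(CFX,U)=34
4. join DK+P (d=16) ⇒ DKP; edges |DK|=6, |P|=8
  updated: d(CFX,DKP)=266/9, d(DKP,U)=35
5. join CFX+DKP (d=266/9) ⇒ CDFKPX; edges |CFX|=79/9, |DKP|=61/9
  updated: d(CDFKPX,U)=69/2
6. join CDFKPX+U (d=69/2) ⇒ CDFKPUX; edges |CDFKPX|=89/36, |U|=69/4
final tree: ((((C:5/2,X:5/2):7/2,F:6):79/9,((D:2,K:2):6,P:8):61/9):89/36,U:69/4)
total length: 610/9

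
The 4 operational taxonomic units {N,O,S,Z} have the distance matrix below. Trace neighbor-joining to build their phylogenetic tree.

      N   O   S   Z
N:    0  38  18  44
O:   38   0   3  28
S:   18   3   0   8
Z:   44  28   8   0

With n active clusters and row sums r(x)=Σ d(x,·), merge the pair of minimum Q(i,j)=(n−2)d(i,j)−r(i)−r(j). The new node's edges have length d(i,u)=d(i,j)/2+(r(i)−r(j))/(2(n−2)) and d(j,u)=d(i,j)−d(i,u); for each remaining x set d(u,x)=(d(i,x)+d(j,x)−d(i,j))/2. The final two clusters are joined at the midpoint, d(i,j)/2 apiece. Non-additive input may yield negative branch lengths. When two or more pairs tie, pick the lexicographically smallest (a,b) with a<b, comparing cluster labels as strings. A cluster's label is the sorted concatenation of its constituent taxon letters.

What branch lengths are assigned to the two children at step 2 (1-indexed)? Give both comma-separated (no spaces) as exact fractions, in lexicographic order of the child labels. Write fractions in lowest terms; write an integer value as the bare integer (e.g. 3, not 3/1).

1/4,-35/4

iteration 1: select N,O (d=38, Q=-93); attach at lengths (107/4, 45/4); label the merged cluster NO
  updated: d(NO,S)=-17/2, d(NO,Z)=17
iteration 2: select NO,S (d=-17/2, Q=-33/2); attach at lengths (1/4, -35/4); label the merged cluster NOS
  updated: d(NOS,Z)=67/4
iteration 3: select NOS,Z (d=67/4); attach at lengths (67/8, 67/8); label the merged cluster NOSZ
final tree: (((N:107/4,O:45/4):1/4,S:-35/4):67/8,Z:67/8)
total length: 185/4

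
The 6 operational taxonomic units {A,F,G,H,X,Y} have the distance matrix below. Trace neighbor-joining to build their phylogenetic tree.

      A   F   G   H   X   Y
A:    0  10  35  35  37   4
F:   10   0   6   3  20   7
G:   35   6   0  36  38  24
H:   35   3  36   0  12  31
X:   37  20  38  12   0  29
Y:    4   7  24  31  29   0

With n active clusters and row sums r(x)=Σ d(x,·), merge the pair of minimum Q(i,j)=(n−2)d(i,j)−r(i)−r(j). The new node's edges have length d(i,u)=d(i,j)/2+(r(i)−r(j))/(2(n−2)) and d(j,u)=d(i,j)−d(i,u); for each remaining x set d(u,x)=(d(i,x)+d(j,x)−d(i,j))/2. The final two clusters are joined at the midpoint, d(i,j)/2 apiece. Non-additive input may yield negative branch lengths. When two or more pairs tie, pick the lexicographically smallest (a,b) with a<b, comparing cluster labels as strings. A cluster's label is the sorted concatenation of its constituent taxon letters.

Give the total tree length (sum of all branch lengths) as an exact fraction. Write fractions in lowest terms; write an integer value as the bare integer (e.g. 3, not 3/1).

393/8

step 1: merge (H,X) at d=12, Q=-205; branch lengths H→29/8, X→67/8; new cluster HX
  updated: d(A,HX)=30, d(F,HX)=11/2, d(G,HX)=31, d(HX,Y)=24
step 2: merge (A,Y) at d=4, Q=-126; branch lengths A→16/3, Y→-4/3; new cluster AY
  updated: d(AY,F)=13/2, d(AY,G)=55/2, d(AY,HX)=25
step 3: merge (AY,HX) at d=25, Q=-141/2; branch lengths AY→95/8, HX→105/8; new cluster AHXY
  updated: d(AHXY,F)=-13/2, d(AHXY,G)=67/4
step 4: merge (AHXY,F) at d=-13/2, Q=-65/4; branch lengths AHXY→17/8, F→-69/8; new cluster AFHXY
  updated: d(AFHXY,G)=117/8
step 5: merge (AFHXY,G) at d=117/8; branch lengths AFHXY→117/16, G→117/16; new cluster AFGHXY
final tree: ((((A:16/3,Y:-4/3):95/8,(H:29/8,X:67/8):105/8):17/8,F:-69/8):117/16,G:117/16)
total length: 393/8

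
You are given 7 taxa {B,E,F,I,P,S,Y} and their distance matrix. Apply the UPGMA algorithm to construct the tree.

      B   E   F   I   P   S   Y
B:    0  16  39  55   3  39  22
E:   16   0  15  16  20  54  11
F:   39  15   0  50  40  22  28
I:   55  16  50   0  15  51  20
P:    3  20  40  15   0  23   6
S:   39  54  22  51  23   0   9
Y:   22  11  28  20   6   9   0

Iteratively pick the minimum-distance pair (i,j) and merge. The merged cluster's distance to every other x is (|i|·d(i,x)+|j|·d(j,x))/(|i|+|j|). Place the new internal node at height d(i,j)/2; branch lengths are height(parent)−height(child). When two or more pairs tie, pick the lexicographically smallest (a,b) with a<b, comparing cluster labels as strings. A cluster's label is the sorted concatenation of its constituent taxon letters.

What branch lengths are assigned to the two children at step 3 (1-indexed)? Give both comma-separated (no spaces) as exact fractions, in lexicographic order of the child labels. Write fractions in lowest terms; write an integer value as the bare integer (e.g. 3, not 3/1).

1. join B+P (d=3) ⇒ BP; edges |B|=3/2, |P|=3/2
  updated: d(BP,E)=18, d(BP,F)=79/2, d(BP,I)=35, d(BP,S)=31, d(BP,Y)=14
2. join S+Y (d=9) ⇒ SY; edges |S|=9/2, |Y|=9/2
  updated: d(BP,SY)=45/2, d(E,SY)=65/2, d(F,SY)=25, d(I,SY)=71/2
3. join E+F (d=15) ⇒ EF; edges |E|=15/2, |F|=15/2
  updated: d(BP,EF)=115/4, d(EF,I)=33, d(EF,SY)=115/4
4. join BP+SY (d=45/2) ⇒ BPSY; edges |BP|=39/4, |SY|=27/4
  updated: d(BPSY,EF)=115/4, d(BPSY,I)=141/4
5. join BPSY+EF (d=115/4) ⇒ BEFPSY; edges |BPSY|=25/8, |EF|=55/8
  updated: d(BEFPSY,I)=69/2
6. join BEFPSY+I (d=69/2) ⇒ BEFIPSY; edges |BEFPSY|=23/8, |I|=69/4
final tree: ((((B:3/2,P:3/2):39/4,(S:9/2,Y:9/2):27/4):25/8,(E:15/2,F:15/2):55/8):23/8,I:69/4)
total length: 589/8

15/2,15/2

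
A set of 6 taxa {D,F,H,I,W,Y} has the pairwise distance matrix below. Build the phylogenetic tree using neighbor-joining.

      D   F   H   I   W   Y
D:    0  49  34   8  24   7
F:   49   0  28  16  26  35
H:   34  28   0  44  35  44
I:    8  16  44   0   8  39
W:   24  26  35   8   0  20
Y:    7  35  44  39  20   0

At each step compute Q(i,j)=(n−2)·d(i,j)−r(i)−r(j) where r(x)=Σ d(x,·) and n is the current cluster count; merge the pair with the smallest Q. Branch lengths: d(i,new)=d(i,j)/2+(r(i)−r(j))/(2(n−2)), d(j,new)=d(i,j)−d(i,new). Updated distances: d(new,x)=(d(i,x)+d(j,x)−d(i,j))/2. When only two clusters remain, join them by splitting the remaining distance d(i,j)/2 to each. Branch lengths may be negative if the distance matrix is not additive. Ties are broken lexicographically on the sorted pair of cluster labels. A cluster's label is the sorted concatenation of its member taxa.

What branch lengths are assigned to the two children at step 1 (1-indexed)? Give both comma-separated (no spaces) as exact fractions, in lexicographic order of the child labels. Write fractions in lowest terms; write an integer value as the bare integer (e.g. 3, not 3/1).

5/8,51/8

iteration 1: select D,Y (d=7, Q=-239); attach at lengths (5/8, 51/8); label the merged cluster DY
  updated: d(DY,F)=77/2, d(DY,H)=71/2, d(DY,I)=20, d(DY,W)=37/2
iteration 2: select F,H (d=28, Q=-167); attach at lengths (25/3, 59/3); label the merged cluster FH
  updated: d(DY,FH)=23, d(FH,I)=16, d(FH,W)=33/2
iteration 3: select DY,FH (d=23, Q=-71); attach at lengths (13, 10); label the merged cluster DFHY
  updated: d(DFHY,I)=13/2, d(DFHY,W)=6
iteration 4: select DFHY,I (d=13/2, Q=-41/2); attach at lengths (9/4, 17/4); label the merged cluster DFHIY
  updated: d(DFHIY,W)=15/4
iteration 5: select DFHIY,W (d=15/4); attach at lengths (15/8, 15/8); label the merged cluster DFHIWY
final tree: ((((D:5/8,Y:51/8):13,(F:25/3,H:59/3):10):9/4,I:17/4):15/8,W:15/8)
total length: 273/4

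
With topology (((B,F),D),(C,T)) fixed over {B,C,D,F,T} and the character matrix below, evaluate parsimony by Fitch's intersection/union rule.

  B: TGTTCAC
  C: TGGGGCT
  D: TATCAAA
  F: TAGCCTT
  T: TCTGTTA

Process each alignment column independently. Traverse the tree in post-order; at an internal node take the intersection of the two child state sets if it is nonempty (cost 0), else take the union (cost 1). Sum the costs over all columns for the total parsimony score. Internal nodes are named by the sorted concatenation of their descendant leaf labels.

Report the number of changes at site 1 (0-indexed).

BF@0: {T} ∩ {T} = {T} (intersection, +0)
BDF@0: {T} ∩ {T} = {T} (intersection, +0)
CT@0: {T} ∩ {T} = {T} (intersection, +0)
BCDFT@0: {T} ∩ {T} = {T} (intersection, +0)
BF@1: {G} ∪ {A} = {A,G} (union, +1)
BDF@1: {A,G} ∩ {A} = {A} (intersection, +0)
CT@1: {G} ∪ {C} = {C,G} (union, +1)
BCDFT@1: {A} ∪ {C,G} = {A,C,G} (union, +1)
BF@2: {T} ∪ {G} = {G,T} (union, +1)
BDF@2: {G,T} ∩ {T} = {T} (intersection, +0)
CT@2: {G} ∪ {T} = {G,T} (union, +1)
BCDFT@2: {T} ∩ {G,T} = {T} (intersection, +0)
BF@3: {T} ∪ {C} = {C,T} (union, +1)
BDF@3: {C,T} ∩ {C} = {C} (intersection, +0)
CT@3: {G} ∩ {G} = {G} (intersection, +0)
BCDFT@3: {C} ∪ {G} = {C,G} (union, +1)
BF@4: {C} ∩ {C} = {C} (intersection, +0)
BDF@4: {C} ∪ {A} = {A,C} (union, +1)
CT@4: {G} ∪ {T} = {G,T} (union, +1)
BCDFT@4: {A,C} ∪ {G,T} = {A,C,G,T} (union, +1)
BF@5: {A} ∪ {T} = {A,T} (union, +1)
BDF@5: {A,T} ∩ {A} = {A} (intersection, +0)
CT@5: {C} ∪ {T} = {C,T} (union, +1)
BCDFT@5: {A} ∪ {C,T} = {A,C,T} (union, +1)
BF@6: {C} ∪ {T} = {C,T} (union, +1)
BDF@6: {C,T} ∪ {A} = {A,C,T} (union, +1)
CT@6: {T} ∪ {A} = {A,T} (union, +1)
BCDFT@6: {A,C,T} ∩ {A,T} = {A,T} (intersection, +0)
per-site changes: [0, 3, 2, 2, 3, 3, 3]; total = 16

3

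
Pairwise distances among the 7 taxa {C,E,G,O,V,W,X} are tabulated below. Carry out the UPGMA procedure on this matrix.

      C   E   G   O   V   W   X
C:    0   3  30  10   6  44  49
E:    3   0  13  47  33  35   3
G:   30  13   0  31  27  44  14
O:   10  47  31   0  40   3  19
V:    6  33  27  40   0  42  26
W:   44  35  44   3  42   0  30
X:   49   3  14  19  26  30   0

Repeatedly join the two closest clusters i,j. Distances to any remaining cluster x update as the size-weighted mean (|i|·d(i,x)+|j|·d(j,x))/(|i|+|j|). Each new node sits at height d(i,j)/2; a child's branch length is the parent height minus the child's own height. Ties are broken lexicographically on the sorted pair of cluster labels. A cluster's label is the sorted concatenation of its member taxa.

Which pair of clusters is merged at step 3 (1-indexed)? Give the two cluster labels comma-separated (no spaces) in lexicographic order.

G,X

1. join C+E (d=3) ⇒ CE; edges |C|=3/2, |E|=3/2
  updated: d(CE,G)=43/2, d(CE,O)=57/2, d(CE,V)=39/2, d(CE,W)=79/2, d(CE,X)=26
2. join O+W (d=3) ⇒ OW; edges |O|=3/2, |W|=3/2
  updated: d(CE,OW)=34, d(G,OW)=75/2, d(OW,V)=41, d(OW,X)=49/2
3. join G+X (d=14) ⇒ GX; edges |G|=7, |X|=7
  updated: d(CE,GX)=95/4, d(GX,OW)=31, d(GX,V)=53/2
4. join CE+V (d=39/2) ⇒ CEV; edges |CE|=33/4, |V|=39/4
  updated: d(CEV,GX)=74/3, d(CEV,OW)=109/3
5. join CEV+GX (d=74/3) ⇒ CEGVX; edges |CEV|=31/12, |GX|=16/3
  updated: d(CEGVX,OW)=171/5
6. join CEGVX+OW (d=171/5) ⇒ CEGOVWX; edges |CEGVX|=143/30, |OW|=78/5
final tree: ((((C:3/2,E:3/2):33/4,V:39/4):31/12,(G:7,X:7):16/3):143/30,(O:3/2,W:3/2):78/5)
total length: 3977/60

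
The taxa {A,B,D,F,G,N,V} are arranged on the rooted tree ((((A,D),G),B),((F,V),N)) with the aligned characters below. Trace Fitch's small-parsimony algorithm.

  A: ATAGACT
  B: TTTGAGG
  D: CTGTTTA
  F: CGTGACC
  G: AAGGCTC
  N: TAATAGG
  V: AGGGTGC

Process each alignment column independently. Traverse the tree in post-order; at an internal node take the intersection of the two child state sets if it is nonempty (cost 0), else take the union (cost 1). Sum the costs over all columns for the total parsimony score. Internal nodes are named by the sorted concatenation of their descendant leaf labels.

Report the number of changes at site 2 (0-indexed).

AD@0: {A} ∪ {C} = {A,C} (union, +1)
ADG@0: {A,C} ∩ {A} = {A} (intersection, +0)
ABDG@0: {A} ∪ {T} = {A,T} (union, +1)
FV@0: {C} ∪ {A} = {A,C} (union, +1)
FNV@0: {A,C} ∪ {T} = {A,C,T} (union, +1)
ABDFGNV@0: {A,T} ∩ {A,C,T} = {A,T} (intersection, +0)
AD@1: {T} ∩ {T} = {T} (intersection, +0)
ADG@1: {T} ∪ {A} = {A,T} (union, +1)
ABDG@1: {A,T} ∩ {T} = {T} (intersection, +0)
FV@1: {G} ∩ {G} = {G} (intersection, +0)
FNV@1: {G} ∪ {A} = {A,G} (union, +1)
ABDFGNV@1: {T} ∪ {A,G} = {A,G,T} (union, +1)
AD@2: {A} ∪ {G} = {A,G} (union, +1)
ADG@2: {A,G} ∩ {G} = {G} (intersection, +0)
ABDG@2: {G} ∪ {T} = {G,T} (union, +1)
FV@2: {T} ∪ {G} = {G,T} (union, +1)
FNV@2: {G,T} ∪ {A} = {A,G,T} (union, +1)
ABDFGNV@2: {G,T} ∩ {A,G,T} = {G,T} (intersection, +0)
AD@3: {G} ∪ {T} = {G,T} (union, +1)
ADG@3: {G,T} ∩ {G} = {G} (intersection, +0)
ABDG@3: {G} ∩ {G} = {G} (intersection, +0)
FV@3: {G} ∩ {G} = {G} (intersection, +0)
FNV@3: {G} ∪ {T} = {G,T} (union, +1)
ABDFGNV@3: {G} ∩ {G,T} = {G} (intersection, +0)
AD@4: {A} ∪ {T} = {A,T} (union, +1)
ADG@4: {A,T} ∪ {C} = {A,C,T} (union, +1)
ABDG@4: {A,C,T} ∩ {A} = {A} (intersection, +0)
FV@4: {A} ∪ {T} = {A,T} (union, +1)
FNV@4: {A,T} ∩ {A} = {A} (intersection, +0)
ABDFGNV@4: {A} ∩ {A} = {A} (intersection, +0)
AD@5: {C} ∪ {T} = {C,T} (union, +1)
ADG@5: {C,T} ∩ {T} = {T} (intersection, +0)
ABDG@5: {T} ∪ {G} = {G,T} (union, +1)
FV@5: {C} ∪ {G} = {C,G} (union, +1)
FNV@5: {C,G} ∩ {G} = {G} (intersection, +0)
ABDFGNV@5: {G,T} ∩ {G} = {G} (intersection, +0)
AD@6: {T} ∪ {A} = {A,T} (union, +1)
ADG@6: {A,T} ∪ {C} = {A,C,T} (union, +1)
ABDG@6: {A,C,T} ∪ {G} = {A,C,G,T} (union, +1)
FV@6: {C} ∩ {C} = {C} (intersection, +0)
FNV@6: {C} ∪ {G} = {C,G} (union, +1)
ABDFGNV@6: {A,C,G,T} ∩ {C,G} = {C,G} (intersection, +0)
per-site changes: [4, 3, 4, 2, 3, 3, 4]; total = 23

4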